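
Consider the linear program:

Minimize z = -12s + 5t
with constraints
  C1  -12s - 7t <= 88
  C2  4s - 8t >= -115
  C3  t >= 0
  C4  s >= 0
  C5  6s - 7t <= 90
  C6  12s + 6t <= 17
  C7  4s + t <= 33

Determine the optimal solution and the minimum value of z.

s = 17/12, t = 0, minimum z = -17

Extreme points and z = -12s + 5t:
  (0, 0) → z = 0
  (17/12, 0) → z = -17
  (0, 17/6) → z = 85/6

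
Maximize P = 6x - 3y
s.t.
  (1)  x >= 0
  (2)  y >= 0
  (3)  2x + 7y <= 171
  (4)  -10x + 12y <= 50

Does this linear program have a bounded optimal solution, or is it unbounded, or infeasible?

Vertices and P = 6x - 3y:
  (0, 0) → P = 0
  (0, 25/6) → P = -25/2
  (171/2, 0) → P = 513
  (851/47, 905/47) → P = 2391/47
The feasible region has finitely many vertices and no improving ray; the maximum is 513 at (171/2, 0).

bounded optimum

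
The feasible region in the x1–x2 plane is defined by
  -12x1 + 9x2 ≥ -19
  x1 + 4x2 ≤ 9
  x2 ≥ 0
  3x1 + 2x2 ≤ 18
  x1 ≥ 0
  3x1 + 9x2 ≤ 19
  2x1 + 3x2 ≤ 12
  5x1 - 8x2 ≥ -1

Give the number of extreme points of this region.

Intersecting each pair of boundary lines and keeping only the points that satisfy every inequality leaves:
  (19/12, 0)
  (38/15, 19/15)
  (0, 0)
  (0, 1/8)
  (143/69, 98/69)

5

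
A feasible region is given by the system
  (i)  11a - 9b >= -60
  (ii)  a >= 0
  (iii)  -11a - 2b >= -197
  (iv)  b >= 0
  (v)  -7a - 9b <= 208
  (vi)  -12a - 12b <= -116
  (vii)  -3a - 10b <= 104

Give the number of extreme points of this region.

Intersecting each pair of boundary lines and keeping only the points that satisfy every inequality leaves:
  (1653/121, 257/11)
  (27/20, 499/60)
  (197/11, 0)
  (29/3, 0)

4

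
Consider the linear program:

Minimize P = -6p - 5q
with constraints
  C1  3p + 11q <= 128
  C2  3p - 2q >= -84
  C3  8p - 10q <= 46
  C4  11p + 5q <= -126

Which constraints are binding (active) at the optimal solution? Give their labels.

Extreme points and P = -6p - 5q:
  (-466/7, -405/7) → P = 4821/7
  (-672/37, 546/37) → P = 1302/37
  (-103/15, -757/75) → P = 275/3

The minimum is at (-672/37, 546/37). Substituting into each constraint, equality holds for C2 and C4; the remaining constraints have slack.

C2 and C4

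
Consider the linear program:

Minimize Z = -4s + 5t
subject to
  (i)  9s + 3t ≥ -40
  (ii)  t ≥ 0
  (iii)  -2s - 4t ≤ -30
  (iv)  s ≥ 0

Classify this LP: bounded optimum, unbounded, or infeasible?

unbounded

From the feasible point (15, 0), moving in the direction (1, 0) keeps every constraint satisfied while Z decreases without bound.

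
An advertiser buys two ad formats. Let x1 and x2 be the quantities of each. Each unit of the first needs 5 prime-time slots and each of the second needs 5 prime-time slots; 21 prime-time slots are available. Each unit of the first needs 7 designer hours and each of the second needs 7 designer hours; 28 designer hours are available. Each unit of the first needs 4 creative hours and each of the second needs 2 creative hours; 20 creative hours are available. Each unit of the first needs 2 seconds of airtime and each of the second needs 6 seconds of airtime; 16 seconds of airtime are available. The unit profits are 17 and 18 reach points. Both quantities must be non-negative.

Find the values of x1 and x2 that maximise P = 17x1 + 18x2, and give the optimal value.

x1 = 2, x2 = 2, maximum P = 70

The binding constraints are 7x1 + 7x2 = 28 and 2x1 + 6x2 = 16.
Solving simultaneously gives x1 = 2, x2 = 2.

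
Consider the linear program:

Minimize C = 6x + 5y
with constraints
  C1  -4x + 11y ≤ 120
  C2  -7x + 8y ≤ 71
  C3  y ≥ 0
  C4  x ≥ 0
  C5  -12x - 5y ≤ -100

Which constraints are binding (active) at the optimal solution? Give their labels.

Extreme points and C = 6x + 5y:
  (179/45, 556/45) → C = 3854/45
  (445/131, 1552/131) → C = 10430/131
  (25/3, 0) → C = 50
The feasible region is unbounded (it extends along (1, 0), (11, 4)), but C strictly increases along every unbounded feasible direction, so there is no improving ray and the minimum is attained at a vertex.

The minimum is at (25/3, 0). Substituting into each constraint, equality holds for C3 and C5; the remaining constraints have slack.

C3 and C5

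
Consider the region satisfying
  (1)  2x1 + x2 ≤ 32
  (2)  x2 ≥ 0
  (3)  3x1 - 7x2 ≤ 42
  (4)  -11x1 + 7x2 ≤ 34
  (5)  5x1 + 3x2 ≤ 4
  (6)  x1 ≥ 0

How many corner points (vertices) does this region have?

Of the 15 pairwise boundary intersections, those satisfying every inequality are:
  (4/5, 0)
  (0, 0)
  (0, 4/3)

3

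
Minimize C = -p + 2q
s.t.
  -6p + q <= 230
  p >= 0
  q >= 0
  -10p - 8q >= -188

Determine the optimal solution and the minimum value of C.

Corner points and C = -p + 2q:
  (0, 0) → C = 0
  (0, 47/2) → C = 47
  (94/5, 0) → C = -94/5

p = 94/5, q = 0, minimum C = -94/5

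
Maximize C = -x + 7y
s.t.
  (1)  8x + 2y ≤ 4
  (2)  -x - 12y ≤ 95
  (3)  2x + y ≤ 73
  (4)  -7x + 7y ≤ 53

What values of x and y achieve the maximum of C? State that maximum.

Corner points and C = -x + 7y:
  (119/47, -382/47) → C = -2793/47
  (-39/35, 226/35) → C = 1621/35
  (-1301/91, -612/91) → C = -2983/91

At the optimal vertex, 8x + 2y = 4 and -7x + 7y = 53.
Solving simultaneously gives x = -39/35, y = 226/35.

x = -39/35, y = 226/35, maximum C = 1621/35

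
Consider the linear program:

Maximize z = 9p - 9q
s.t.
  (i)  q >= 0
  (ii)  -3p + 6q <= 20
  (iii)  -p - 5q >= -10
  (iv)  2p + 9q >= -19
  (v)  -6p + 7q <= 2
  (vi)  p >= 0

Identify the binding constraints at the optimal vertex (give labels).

Corner points and z = 9p - 9q:
  (10, 0) → z = 90
  (0, 0) → z = 0
  (60/37, 62/37) → z = -18/37
  (0, 2/7) → z = -18/7

The maximum is at (10, 0). Substituting into each constraint, equality holds for (i) and (iii); the remaining constraints have slack.

(i) and (iii)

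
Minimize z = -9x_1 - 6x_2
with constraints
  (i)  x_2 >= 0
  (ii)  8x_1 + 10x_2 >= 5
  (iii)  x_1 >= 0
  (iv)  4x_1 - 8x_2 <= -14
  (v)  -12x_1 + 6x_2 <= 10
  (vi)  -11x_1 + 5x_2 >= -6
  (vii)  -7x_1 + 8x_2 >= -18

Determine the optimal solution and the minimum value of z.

Vertices and z = -9x_1 - 6x_2:
  (1/18, 16/9) → z = -67/6
  (59/34, 89/34) → z = -1065/34
  (43/3, 91/3) → z = -311

The optimum lies where -12x_1 + 6x_2 = 10 and -11x_1 + 5x_2 = -6.
Solving simultaneously gives x_1 = 43/3, x_2 = 91/3.

x_1 = 43/3, x_2 = 91/3, minimum z = -311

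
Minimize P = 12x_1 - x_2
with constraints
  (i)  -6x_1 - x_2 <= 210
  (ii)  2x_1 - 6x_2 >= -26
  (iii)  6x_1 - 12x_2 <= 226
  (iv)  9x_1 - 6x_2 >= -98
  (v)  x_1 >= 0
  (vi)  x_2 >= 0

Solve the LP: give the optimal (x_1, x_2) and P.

Corner points and P = 12x_1 - x_2:
  (139, 152/3) → P = 4852/3
  (0, 13/3) → P = -13/3
  (113/3, 0) → P = 452
  (0, 0) → P = 0

At the optimal vertex, 2x_1 - 6x_2 = -26 and x_1 = 0.
Solving simultaneously gives x_1 = 0, x_2 = 13/3.

x_1 = 0, x_2 = 13/3, minimum P = -13/3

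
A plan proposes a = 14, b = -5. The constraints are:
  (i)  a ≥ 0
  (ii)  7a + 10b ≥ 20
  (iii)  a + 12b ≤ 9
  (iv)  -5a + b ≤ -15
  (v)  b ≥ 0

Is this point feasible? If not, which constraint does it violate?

not feasible — violates (v)

Constraint (v): b = -5, which is not ≥ 0. All other constraints are satisfied.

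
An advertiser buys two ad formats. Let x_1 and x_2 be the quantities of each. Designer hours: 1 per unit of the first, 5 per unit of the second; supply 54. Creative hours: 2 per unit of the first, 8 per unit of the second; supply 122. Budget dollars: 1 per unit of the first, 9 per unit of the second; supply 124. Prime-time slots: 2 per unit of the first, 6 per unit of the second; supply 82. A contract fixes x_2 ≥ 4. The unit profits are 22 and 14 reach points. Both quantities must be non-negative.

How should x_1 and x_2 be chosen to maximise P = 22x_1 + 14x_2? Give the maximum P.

x_1 = 29, x_2 = 4, maximum P = 694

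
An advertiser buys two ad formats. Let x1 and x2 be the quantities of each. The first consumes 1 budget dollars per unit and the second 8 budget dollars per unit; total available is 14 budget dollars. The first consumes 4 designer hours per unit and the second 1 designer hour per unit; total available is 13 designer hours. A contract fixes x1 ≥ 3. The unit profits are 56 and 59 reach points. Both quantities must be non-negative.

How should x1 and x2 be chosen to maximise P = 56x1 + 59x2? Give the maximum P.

Vertices and P = 56x1 + 59x2:
  (13/4, 0) → P = 182
  (3, 0) → P = 168
  (3, 1) → P = 227

The optimum lies where 4x1 + x2 = 13 and x1 = 3.
Solving simultaneously gives x1 = 3, x2 = 1.

x1 = 3, x2 = 1, maximum P = 227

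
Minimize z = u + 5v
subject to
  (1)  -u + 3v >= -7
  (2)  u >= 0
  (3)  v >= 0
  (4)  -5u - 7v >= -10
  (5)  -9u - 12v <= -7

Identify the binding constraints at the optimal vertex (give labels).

(3) and (5)

Vertices and z = u + 5v:
  (0, 10/7) → z = 50/7
  (0, 7/12) → z = 35/12
  (2, 0) → z = 2
  (7/9, 0) → z = 7/9

The minimum is at (7/9, 0). Substituting into each constraint, equality holds for (3) and (5); the remaining constraints have slack.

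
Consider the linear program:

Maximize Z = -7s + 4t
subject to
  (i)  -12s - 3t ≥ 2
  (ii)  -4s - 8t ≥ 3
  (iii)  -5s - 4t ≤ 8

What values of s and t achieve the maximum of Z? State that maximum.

s = -13/6, t = 17/24, maximum Z = 18

Vertices and Z = -7s + 4t:
  (-1/12, -1/3) → Z = -3/4
  (16/33, -86/33) → Z = -152/11
  (-13/6, 17/24) → Z = 18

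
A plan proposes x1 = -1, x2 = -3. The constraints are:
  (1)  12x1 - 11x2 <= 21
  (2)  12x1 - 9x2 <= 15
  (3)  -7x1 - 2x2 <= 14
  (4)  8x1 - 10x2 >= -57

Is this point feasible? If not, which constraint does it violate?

feasible

(1): 21 ≤ 21 ✓
(2): 15 ≤ 15 ✓
(3): 13 ≤ 14 ✓
(4): 22 ≥ -57 ✓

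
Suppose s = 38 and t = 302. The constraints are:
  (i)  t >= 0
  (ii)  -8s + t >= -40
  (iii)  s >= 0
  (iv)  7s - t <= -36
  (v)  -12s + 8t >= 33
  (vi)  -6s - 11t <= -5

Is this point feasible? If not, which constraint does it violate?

feasible

(i): 302 ≥ 0 ✓
(ii): -2 ≥ -40 ✓
(iii): 38 ≥ 0 ✓
(iv): -36 ≤ -36 ✓
(v): 1960 ≥ 33 ✓
(vi): -3550 ≤ -5 ✓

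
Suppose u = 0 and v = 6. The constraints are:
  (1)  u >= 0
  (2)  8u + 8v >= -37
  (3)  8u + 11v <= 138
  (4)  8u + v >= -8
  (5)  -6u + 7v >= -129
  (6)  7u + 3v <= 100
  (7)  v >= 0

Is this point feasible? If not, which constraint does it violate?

(1): 0 ≥ 0 ✓
(2): 48 ≥ -37 ✓
(3): 66 ≤ 138 ✓
(4): 6 ≥ -8 ✓
(5): 42 ≥ -129 ✓
(6): 18 ≤ 100 ✓
(7): 6 ≥ 0 ✓

feasible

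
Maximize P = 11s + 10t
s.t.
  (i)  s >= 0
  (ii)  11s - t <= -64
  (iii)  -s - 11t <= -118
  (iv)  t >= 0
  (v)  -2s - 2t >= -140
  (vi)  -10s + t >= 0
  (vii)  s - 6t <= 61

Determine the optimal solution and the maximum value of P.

Feasible corners and P = 11s + 10t:
  (0, 64) → P = 640
  (0, 70) → P = 700
  (1/2, 139/2) → P = 1401/2

The binding constraints are 11s - t = -64 and -2s - 2t = -140.
Solving simultaneously gives s = 1/2, t = 139/2.

s = 1/2, t = 139/2, maximum P = 1401/2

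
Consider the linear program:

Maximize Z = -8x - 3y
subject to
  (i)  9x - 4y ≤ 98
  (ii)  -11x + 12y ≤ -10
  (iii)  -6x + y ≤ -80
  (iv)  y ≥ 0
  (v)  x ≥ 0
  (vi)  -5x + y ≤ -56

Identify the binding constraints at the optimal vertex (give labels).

(i) and (iii)

Extreme points and Z = -8x - 3y:
  (71/4, 247/16) → Z = -3013/16
  (74/5, 44/5) → Z = -724/5
  (950/61, 820/61) → Z = -10060/61

The maximum is at (74/5, 44/5). Substituting into each constraint, equality holds for (i) and (iii); the remaining constraints have slack.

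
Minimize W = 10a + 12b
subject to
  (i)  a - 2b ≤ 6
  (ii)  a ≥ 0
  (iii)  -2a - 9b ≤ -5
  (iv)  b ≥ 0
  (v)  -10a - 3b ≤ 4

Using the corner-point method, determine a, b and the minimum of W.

The feasible region is unbounded (it extends along (0, 1), (2, 1)), but W strictly increases along every unbounded feasible direction, so there is no improving ray and the minimum is attained at a vertex.

The binding constraints are a = 0 and -2a - 9b = -5.
Solving simultaneously gives a = 0, b = 5/9.

a = 0, b = 5/9, minimum W = 20/3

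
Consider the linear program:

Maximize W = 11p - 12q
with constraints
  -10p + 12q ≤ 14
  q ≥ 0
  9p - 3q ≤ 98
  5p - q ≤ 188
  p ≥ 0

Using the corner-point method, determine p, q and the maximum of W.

p = 98/9, q = 0, maximum W = 1078/9

Extreme points and W = 11p - 12q:
  (203/13, 553/39) → W = 21/13
  (0, 7/6) → W = -14
  (98/9, 0) → W = 1078/9
  (0, 0) → W = 0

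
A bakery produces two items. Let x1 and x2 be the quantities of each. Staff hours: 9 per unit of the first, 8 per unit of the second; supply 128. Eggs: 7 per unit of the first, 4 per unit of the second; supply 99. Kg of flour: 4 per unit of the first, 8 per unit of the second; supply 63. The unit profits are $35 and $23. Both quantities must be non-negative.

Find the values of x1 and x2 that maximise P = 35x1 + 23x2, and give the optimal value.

Feasible corners and P = 35x1 + 23x2:
  (0, 0) → P = 0
  (0, 63/8) → P = 1449/8
  (99/7, 0) → P = 495
  (14, 1/4) → P = 1983/4
  (13, 11/8) → P = 3893/8

The binding constraints are 9x1 + 8x2 = 128 and 7x1 + 4x2 = 99.
Solving simultaneously gives x1 = 14, x2 = 1/4.

x1 = 14, x2 = 1/4, maximum P = 1983/4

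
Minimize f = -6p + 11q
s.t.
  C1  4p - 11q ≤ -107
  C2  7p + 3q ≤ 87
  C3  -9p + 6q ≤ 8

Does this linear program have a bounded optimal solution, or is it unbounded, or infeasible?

infeasible

The boundaries 4p - 11q = -107 and 7p + 3q = 87 meet at (636/89, 1097/89), but that point violates -9p + 6q ≤ 8. Every candidate vertex is excluded by some other constraint, so the feasible region is empty.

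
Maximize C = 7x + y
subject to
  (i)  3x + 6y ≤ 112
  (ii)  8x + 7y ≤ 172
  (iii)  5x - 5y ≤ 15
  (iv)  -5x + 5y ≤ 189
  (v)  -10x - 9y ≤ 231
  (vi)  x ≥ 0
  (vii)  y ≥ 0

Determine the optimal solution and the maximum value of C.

At the optimal vertex, 8x + 7y = 172 and 5x - 5y = 15.
Solving simultaneously gives x = 193/15, y = 148/15.

x = 193/15, y = 148/15, maximum C = 1499/15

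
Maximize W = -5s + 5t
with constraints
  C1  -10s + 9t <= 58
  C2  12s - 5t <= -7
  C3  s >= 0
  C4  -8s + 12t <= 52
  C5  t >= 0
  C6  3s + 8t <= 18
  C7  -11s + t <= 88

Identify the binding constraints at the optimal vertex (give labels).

C3 and C6

Extreme points and W = -5s + 5t:
  (0, 7/5) → W = 7
  (34/111, 79/37) → W = 1015/111
  (0, 9/4) → W = 45/4

The maximum is at (0, 9/4). Substituting into each constraint, equality holds for C3 and C6; the remaining constraints have slack.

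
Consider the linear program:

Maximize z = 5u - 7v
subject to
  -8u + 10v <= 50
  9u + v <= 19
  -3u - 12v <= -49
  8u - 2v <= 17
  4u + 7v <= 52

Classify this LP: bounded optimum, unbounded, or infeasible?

bounded optimum

Extreme points and z = 5u - 7v:
  (10/7, 43/7) → z = -251/7
  (-55/63, 271/63) → z = -724/21
  (179/105, 128/35) → z = -1793/105
The feasible region has finitely many vertices and no improving ray; the maximum is -1793/105 at (179/105, 128/35).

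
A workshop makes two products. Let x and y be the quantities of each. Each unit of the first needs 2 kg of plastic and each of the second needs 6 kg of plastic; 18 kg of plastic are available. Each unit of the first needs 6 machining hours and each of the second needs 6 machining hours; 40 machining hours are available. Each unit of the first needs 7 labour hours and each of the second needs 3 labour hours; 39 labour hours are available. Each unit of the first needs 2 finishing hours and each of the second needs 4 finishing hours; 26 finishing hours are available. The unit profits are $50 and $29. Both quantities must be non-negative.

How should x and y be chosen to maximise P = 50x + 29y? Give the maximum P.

Vertices and P = 50x + 29y:
  (0, 0) → P = 0
  (0, 3) → P = 87
  (39/7, 0) → P = 1950/7
  (5, 4/3) → P = 866/3

x = 5, y = 4/3, maximum P = 866/3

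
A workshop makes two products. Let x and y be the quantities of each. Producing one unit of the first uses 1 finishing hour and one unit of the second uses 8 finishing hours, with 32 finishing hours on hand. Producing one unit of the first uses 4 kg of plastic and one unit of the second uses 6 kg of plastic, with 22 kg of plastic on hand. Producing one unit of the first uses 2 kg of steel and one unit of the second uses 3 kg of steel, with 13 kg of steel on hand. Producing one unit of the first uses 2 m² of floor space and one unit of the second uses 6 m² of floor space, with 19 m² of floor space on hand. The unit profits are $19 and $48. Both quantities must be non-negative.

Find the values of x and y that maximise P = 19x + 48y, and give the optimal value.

Corner points and P = 19x + 48y:
  (0, 0) → P = 0
  (0, 19/6) → P = 152
  (11/2, 0) → P = 209/2
  (3/2, 8/3) → P = 313/2

The binding constraints are 4x + 6y = 22 and 2x + 6y = 19.
Solving simultaneously gives x = 3/2, y = 8/3.

x = 3/2, y = 8/3, maximum P = 313/2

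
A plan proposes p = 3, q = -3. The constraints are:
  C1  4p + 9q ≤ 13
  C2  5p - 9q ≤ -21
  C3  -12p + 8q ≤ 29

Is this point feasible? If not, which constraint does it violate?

not feasible — violates C2

Constraint C2: 5p - 9q = 42, which is not ≤ -21. All other constraints are satisfied.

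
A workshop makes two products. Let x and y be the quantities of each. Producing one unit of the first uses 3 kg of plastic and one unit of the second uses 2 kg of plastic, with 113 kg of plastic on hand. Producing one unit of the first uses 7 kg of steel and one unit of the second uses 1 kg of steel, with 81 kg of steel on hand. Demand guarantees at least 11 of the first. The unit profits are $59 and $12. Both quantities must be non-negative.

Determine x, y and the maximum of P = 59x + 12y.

x = 11, y = 4, maximum P = 697

The optimum lies where 7x + y = 81 and x = 11.
Solving simultaneously gives x = 11, y = 4.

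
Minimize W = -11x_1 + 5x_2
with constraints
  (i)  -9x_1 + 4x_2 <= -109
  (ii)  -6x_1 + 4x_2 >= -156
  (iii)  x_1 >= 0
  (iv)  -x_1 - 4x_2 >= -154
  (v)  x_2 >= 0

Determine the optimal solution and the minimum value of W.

x_1 = 310/7, x_2 = 192/7, minimum W = -350

Vertices and W = -11x_1 + 5x_2:
  (263/10, 1277/40) → W = -5187/40
  (109/9, 0) → W = -1199/9
  (310/7, 192/7) → W = -350
  (26, 0) → W = -286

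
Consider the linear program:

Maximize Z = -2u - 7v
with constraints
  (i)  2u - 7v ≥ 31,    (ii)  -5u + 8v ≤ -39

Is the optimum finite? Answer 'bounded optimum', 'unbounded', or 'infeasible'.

From the feasible point (25/19, -77/19), moving in the direction (-8, -5) keeps every constraint satisfied while Z increases without bound.

unbounded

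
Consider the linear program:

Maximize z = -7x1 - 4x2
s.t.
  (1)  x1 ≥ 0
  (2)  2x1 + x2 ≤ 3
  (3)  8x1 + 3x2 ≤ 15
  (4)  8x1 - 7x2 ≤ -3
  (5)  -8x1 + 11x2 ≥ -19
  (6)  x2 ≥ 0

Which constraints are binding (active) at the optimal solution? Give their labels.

(1) and (4)

Vertices and z = -7x1 - 4x2:
  (0, 3) → z = -12
  (0, 3/7) → z = -12/7
  (9/11, 15/11) → z = -123/11

The maximum is at (0, 3/7). Substituting into each constraint, equality holds for (1) and (4); the remaining constraints have slack.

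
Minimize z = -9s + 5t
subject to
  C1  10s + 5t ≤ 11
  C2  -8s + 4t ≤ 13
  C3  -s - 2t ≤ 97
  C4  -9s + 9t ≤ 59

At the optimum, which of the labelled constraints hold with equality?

C1 and C3

Feasible corners and z = -9s + 5t:
  (-21/80, 109/40) → z = 1279/80
  (169/5, -327/5) → z = -3156/5
  (-207/10, -763/20) → z = -89/20

The minimum is at (169/5, -327/5). Substituting into each constraint, equality holds for C1 and C3; the remaining constraints have slack.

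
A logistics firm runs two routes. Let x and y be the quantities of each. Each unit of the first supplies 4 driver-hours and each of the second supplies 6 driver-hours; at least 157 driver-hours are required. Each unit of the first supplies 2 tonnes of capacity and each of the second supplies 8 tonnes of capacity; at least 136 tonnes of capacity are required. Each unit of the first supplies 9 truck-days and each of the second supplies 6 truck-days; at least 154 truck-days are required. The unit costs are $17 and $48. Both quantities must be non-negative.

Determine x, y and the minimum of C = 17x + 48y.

x = 22, y = 23/2, minimum C = 926

Vertices and C = 17x + 48y:
  (0, 157/6) → C = 1256
  (68, 0) → C = 1156
  (22, 23/2) → C = 926
The feasible region is unbounded (it extends along (0, 1), (1, 0)), but C strictly increases along every unbounded feasible direction, so there is no improving ray and the minimum is attained at a vertex.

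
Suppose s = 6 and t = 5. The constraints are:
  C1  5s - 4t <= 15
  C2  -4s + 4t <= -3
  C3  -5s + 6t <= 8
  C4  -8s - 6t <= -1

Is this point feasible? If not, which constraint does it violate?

feasible

C1: 10 ≤ 15 ✓
C2: -4 ≤ -3 ✓
C3: 0 ≤ 8 ✓
C4: -78 ≤ -1 ✓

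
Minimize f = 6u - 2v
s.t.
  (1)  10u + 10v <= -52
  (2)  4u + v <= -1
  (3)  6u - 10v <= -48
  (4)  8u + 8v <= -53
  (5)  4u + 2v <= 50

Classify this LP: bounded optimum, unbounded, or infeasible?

unbounded

From the feasible point (-457/64, 33/64), moving in the direction (-10, 10) keeps every constraint satisfied while f decreases without bound.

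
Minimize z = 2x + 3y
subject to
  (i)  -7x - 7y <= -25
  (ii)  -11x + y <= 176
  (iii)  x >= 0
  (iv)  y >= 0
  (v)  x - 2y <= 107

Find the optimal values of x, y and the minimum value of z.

x = 25/7, y = 0, minimum z = 50/7

Extreme points and z = 2x + 3y:
  (0, 25/7) → z = 75/7
  (25/7, 0) → z = 50/7
  (0, 176) → z = 528
  (107, 0) → z = 214
The feasible region is unbounded (it extends along (2, 1), (1, 11)), but z strictly increases along every unbounded feasible direction, so there is no improving ray and the minimum is attained at a vertex.

The optimum lies where -7x - 7y = -25 and y = 0.
Solving simultaneously gives x = 25/7, y = 0.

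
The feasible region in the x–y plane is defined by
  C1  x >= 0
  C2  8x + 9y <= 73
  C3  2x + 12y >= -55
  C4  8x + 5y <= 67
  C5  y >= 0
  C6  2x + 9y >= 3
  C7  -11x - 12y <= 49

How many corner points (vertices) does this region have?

5

The feasible vertices (each the meet of two boundaries and inside every other half-plane) are:
  (0, 73/9)
  (0, 1/3)
  (119/16, 3/2)
  (67/8, 0)
  (3/2, 0)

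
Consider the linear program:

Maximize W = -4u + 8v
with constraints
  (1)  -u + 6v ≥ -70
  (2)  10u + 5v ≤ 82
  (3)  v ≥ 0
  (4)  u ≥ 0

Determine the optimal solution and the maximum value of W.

Extreme points and W = -4u + 8v:
  (41/5, 0) → W = -164/5
  (0, 82/5) → W = 656/5
  (0, 0) → W = 0

The optimum lies where 10u + 5v = 82 and u = 0.
Solving simultaneously gives u = 0, v = 82/5.

u = 0, v = 82/5, maximum W = 656/5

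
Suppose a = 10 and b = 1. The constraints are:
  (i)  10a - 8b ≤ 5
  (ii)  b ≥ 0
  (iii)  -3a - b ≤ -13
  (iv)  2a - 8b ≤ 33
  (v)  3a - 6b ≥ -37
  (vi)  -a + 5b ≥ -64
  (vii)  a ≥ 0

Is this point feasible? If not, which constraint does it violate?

Constraint (i): 10a - 8b = 92, which is not ≤ 5. All other constraints are satisfied.

not feasible — violates (i)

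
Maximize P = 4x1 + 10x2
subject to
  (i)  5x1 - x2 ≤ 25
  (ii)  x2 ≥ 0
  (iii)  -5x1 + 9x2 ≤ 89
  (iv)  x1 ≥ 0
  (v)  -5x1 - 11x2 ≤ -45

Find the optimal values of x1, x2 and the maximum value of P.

x1 = 157/20, x2 = 57/4, maximum P = 1739/10

Extreme points and P = 4x1 + 10x2:
  (157/20, 57/4) → P = 1739/10
  (16/3, 5/3) → P = 38
  (0, 89/9) → P = 890/9
  (0, 45/11) → P = 450/11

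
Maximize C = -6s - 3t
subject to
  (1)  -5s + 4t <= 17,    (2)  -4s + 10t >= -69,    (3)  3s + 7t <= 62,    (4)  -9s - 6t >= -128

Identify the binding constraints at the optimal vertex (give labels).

(1) and (2)

Vertices and C = -6s - 3t:
  (-223/17, -413/34) → C = 3915/34
  (129/47, 361/47) → C = -1857/47
  (847/57, -109/114) → C = -3279/38
  (524/45, 58/15) → C = -1222/15

The maximum is at (-223/17, -413/34). Substituting into each constraint, equality holds for (1) and (2); the remaining constraints have slack.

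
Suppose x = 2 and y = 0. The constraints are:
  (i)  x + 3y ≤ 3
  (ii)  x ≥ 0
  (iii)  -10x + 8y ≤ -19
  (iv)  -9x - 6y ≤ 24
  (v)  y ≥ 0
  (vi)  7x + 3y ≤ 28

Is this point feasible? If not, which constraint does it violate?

feasible

(i): 2 ≤ 3 ✓
(ii): 2 ≥ 0 ✓
(iii): -20 ≤ -19 ✓
(iv): -18 ≤ 24 ✓
(v): 0 ≥ 0 ✓
(vi): 14 ≤ 28 ✓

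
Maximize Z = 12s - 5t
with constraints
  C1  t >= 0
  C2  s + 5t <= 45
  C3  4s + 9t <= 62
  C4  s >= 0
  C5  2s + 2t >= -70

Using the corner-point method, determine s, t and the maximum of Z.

s = 31/2, t = 0, maximum Z = 186

Corner points and Z = 12s - 5t:
  (31/2, 0) → Z = 186
  (0, 0) → Z = 0
  (0, 62/9) → Z = -310/9

The optimum lies where t = 0 and 4s + 9t = 62.
Solving simultaneously gives s = 31/2, t = 0.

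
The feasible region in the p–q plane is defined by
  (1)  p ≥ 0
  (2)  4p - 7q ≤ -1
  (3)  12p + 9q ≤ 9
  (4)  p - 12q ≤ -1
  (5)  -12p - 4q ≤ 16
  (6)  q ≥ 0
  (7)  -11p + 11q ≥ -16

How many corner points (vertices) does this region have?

3

Of the 21 pairwise boundary intersections, those satisfying every inequality are:
  (0, 1/7)
  (0, 1)
  (9/20, 2/5)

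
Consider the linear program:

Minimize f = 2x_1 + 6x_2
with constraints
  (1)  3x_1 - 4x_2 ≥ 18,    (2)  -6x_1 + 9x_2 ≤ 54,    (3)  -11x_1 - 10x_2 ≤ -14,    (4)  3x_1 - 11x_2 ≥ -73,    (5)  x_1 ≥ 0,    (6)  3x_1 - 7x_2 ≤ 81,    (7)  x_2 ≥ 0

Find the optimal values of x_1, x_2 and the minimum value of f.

Extreme points and f = 2x_1 + 6x_2:
  (70/3, 13) → f = 374/3
  (6, 0) → f = 12
  (701/6, 77/2) → f = 1394/3
  (27, 0) → f = 54

x_1 = 6, x_2 = 0, minimum f = 12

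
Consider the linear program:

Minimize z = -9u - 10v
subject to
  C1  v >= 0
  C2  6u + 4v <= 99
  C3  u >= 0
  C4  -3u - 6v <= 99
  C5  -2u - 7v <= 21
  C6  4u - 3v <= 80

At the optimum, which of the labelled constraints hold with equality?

C2 and C3

Corner points and z = -9u - 10v:
  (33/2, 0) → z = -297/2
  (0, 0) → z = 0
  (0, 99/4) → z = -495/2

The minimum is at (0, 99/4). Substituting into each constraint, equality holds for C2 and C3; the remaining constraints have slack.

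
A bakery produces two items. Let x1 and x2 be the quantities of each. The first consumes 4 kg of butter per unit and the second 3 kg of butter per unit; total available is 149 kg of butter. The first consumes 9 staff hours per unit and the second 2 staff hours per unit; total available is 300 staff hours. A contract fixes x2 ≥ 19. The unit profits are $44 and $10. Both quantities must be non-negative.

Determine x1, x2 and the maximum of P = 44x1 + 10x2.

x1 = 23, x2 = 19, maximum P = 1202

The binding constraints are 4x1 + 3x2 = 149 and x2 = 19.
Solving simultaneously gives x1 = 23, x2 = 19.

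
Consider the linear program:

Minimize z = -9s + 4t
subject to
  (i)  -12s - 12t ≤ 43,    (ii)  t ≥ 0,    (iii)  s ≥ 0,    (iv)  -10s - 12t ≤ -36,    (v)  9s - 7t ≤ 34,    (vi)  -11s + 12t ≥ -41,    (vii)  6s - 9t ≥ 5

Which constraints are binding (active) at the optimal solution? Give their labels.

(v) and (vii)

Extreme points and z = -9s + 4t:
  (18/5, 0) → z = -162/5
  (41/11, 0) → z = -369/11
  (64/27, 83/81) → z = -1396/81
  (121/31, 5/31) → z = -1069/31
  (271/39, 53/13) → z = -601/13

The minimum is at (271/39, 53/13). Substituting into each constraint, equality holds for (v) and (vii); the remaining constraints have slack.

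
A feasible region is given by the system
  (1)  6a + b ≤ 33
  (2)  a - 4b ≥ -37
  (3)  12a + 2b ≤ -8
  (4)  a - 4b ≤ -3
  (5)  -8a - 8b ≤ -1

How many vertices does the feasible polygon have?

Intersecting each pair of boundary lines and keeping only the points that satisfy every inequality leaves:
  (-53/25, 218/25)
  (-73/10, 297/40)
  (-33/40, 19/20)

3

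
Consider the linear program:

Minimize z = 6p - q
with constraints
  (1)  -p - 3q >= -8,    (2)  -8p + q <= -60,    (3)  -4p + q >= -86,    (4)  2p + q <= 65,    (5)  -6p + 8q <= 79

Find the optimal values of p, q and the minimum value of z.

p = 188/25, q = 4/25, minimum z = 1124/25

Feasible corners and z = 6p - q:
  (188/25, 4/25) → z = 1124/25
  (266/13, -54/13) → z = 1650/13
  (-13/2, -112) → z = 73

At the optimal vertex, -p - 3q = -8 and -8p + q = -60.
Solving simultaneously gives p = 188/25, q = 4/25.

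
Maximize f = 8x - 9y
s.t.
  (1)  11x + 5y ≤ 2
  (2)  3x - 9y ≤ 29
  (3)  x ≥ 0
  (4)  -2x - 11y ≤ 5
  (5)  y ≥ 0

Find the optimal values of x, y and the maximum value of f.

x = 2/11, y = 0, maximum f = 16/11

Extreme points and f = 8x - 9y:
  (0, 2/5) → f = -18/5
  (2/11, 0) → f = 16/11
  (0, 0) → f = 0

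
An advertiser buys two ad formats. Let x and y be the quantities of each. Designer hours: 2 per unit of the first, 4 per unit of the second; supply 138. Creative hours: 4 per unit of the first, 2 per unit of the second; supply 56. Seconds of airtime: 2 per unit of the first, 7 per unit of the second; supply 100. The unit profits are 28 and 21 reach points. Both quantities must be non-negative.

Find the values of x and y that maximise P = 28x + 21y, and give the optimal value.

The optimum lies where 4x + 2y = 56 and 2x + 7y = 100.
Solving simultaneously gives x = 8, y = 12.

x = 8, y = 12, maximum P = 476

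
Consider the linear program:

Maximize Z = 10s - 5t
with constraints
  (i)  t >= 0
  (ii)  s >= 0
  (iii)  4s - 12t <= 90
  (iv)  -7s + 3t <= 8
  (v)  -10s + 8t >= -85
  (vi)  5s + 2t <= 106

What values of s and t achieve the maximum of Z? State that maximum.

Feasible corners and Z = 10s - 5t:
  (0, 0) → Z = 0
  (17/2, 0) → Z = 85
  (0, 8/3) → Z = -40/3
  (302/29, 782/29) → Z = -890/29
  (509/30, 127/12) → Z = 467/4

s = 509/30, t = 127/12, maximum Z = 467/4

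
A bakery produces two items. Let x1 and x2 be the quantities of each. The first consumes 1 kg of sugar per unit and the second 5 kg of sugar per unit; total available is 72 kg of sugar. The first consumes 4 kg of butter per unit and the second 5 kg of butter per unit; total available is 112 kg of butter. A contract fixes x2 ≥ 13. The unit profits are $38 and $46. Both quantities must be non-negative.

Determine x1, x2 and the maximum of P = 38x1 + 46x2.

Vertices and P = 38x1 + 46x2:
  (0, 72/5) → P = 3312/5
  (0, 13) → P = 598
  (7, 13) → P = 864

x1 = 7, x2 = 13, maximum P = 864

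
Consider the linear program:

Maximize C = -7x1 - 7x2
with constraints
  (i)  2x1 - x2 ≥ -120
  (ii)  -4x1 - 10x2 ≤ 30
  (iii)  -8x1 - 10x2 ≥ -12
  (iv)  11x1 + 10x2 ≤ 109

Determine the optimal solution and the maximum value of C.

Extreme points and C = -7x1 - 7x2:
  (-205/4, 35/2) → C = 945/4
  (-297/7, 246/7) → C = 51
  (21/2, -36/5) → C = -231/10

The optimum lies where 2x1 - x2 = -120 and -4x1 - 10x2 = 30.
Solving simultaneously gives x1 = -205/4, x2 = 35/2.

x1 = -205/4, x2 = 35/2, maximum C = 945/4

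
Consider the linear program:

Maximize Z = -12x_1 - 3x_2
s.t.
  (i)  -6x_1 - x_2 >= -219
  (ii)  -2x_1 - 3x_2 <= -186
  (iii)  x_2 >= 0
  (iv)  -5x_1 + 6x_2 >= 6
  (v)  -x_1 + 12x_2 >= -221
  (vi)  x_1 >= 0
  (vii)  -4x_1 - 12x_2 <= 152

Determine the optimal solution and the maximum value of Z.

x_1 = 0, x_2 = 62, maximum Z = -186

Corner points and Z = -12x_1 - 3x_2:
  (471/16, 339/8) → Z = -3843/8
  (0, 219) → Z = -657
  (0, 62) → Z = -186

The optimum lies where -2x_1 - 3x_2 = -186 and x_1 = 0.
Solving simultaneously gives x_1 = 0, x_2 = 62.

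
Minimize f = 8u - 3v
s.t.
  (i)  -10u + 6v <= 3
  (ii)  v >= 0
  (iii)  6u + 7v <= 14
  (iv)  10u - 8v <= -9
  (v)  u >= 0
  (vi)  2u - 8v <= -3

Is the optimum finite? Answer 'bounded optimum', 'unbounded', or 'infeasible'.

infeasible

The boundaries -10u + 6v = 3 and 6u + 7v = 14 meet at (63/106, 79/53), but that point violates 10u - 8v ≤ -9. Every candidate vertex is excluded by some other constraint, so the feasible region is empty.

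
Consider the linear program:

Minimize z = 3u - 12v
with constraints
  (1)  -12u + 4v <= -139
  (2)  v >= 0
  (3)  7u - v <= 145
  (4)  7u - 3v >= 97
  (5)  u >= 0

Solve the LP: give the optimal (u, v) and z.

u = 169/7, v = 24, minimum z = -1509/7

Vertices and z = 3u - 12v:
  (145/7, 0) → z = 435/7
  (97/7, 0) → z = 291/7
  (169/7, 24) → z = -1509/7

At the optimal vertex, 7u - v = 145 and 7u - 3v = 97.
Solving simultaneously gives u = 169/7, v = 24.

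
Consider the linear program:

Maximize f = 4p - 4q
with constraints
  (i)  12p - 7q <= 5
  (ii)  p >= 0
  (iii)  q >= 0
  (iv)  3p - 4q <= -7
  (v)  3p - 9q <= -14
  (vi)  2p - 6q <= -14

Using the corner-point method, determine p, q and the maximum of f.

Extreme points and f = 4p - 4q:
  (23/9, 11/3) → f = -40/9
  (0, 7/3) → f = -28/3
  (7/5, 14/5) → f = -28/5
The feasible region is unbounded (it extends along (0, 1), (7, 12)), but f strictly decreases along every unbounded feasible direction, so there is no improving ray and the maximum is attained at a vertex.

The binding constraints are 12p - 7q = 5 and 3p - 4q = -7.
Solving simultaneously gives p = 23/9, q = 11/3.

p = 23/9, q = 11/3, maximum f = -40/9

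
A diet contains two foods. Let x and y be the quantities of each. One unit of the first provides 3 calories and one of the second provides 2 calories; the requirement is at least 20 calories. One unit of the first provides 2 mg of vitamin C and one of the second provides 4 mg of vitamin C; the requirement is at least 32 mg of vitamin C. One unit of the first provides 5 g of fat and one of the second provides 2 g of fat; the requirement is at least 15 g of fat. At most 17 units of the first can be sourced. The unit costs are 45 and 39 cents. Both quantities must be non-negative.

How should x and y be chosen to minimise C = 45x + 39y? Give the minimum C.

Extreme points and C = 45x + 39y:
  (0, 10) → C = 390
  (16, 0) → C = 720
  (17, 0) → C = 765
  (2, 7) → C = 363
The feasible region is unbounded (it extends along (0, 1)), but C strictly increases along every unbounded feasible direction, so there is no improving ray and the minimum is attained at a vertex.

x = 2, y = 7, minimum C = 363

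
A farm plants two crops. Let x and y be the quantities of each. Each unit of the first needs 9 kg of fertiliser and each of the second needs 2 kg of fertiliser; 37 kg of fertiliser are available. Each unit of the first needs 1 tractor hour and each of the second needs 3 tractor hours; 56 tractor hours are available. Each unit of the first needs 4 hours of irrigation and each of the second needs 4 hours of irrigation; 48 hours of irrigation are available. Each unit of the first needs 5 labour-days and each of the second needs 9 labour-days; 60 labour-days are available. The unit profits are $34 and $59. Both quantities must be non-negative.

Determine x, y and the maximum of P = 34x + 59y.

x = 3, y = 5, maximum P = 397

Vertices and P = 34x + 59y:
  (0, 0) → P = 0
  (0, 20/3) → P = 1180/3
  (37/9, 0) → P = 1258/9
  (3, 5) → P = 397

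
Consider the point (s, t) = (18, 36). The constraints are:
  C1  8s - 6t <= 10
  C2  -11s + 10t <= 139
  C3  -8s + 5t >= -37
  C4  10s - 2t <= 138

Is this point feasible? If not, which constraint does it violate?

Constraint C2: -11s + 10t = 162, which is not ≤ 139. All other constraints are satisfied.

not feasible — violates C2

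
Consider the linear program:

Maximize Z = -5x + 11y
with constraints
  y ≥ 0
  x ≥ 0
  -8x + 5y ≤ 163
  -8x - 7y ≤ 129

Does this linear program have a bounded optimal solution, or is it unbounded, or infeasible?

From the feasible point (0, 0), moving in the direction (5, 8) keeps every constraint satisfied while Z increases without bound.

unbounded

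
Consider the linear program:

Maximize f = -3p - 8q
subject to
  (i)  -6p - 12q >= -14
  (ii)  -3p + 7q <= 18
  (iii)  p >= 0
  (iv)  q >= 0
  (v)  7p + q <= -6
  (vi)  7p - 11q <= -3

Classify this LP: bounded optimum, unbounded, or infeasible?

infeasible

The boundaries -6p - 12q = -14 and -3p + 7q = 18 meet at (-59/39, 25/13), but that point violates p ≥ 0. Every candidate vertex is excluded by some other constraint, so the feasible region is empty.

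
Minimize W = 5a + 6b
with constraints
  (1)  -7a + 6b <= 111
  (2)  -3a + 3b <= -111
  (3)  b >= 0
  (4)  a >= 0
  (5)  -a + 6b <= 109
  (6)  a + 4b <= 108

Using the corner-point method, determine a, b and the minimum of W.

a = 37, b = 0, minimum W = 185

Corner points and W = 5a + 6b:
  (37, 0) → W = 185
  (256/5, 71/5) → W = 1706/5
  (108, 0) → W = 540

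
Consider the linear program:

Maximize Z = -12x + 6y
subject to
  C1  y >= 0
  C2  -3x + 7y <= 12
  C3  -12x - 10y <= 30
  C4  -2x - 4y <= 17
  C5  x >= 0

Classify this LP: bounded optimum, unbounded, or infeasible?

bounded optimum

Extreme points and Z = -12x + 6y:
  (0, 0) → Z = 0
  (0, 12/7) → Z = 72/7
The feasible region has finitely many vertices and no improving ray; the maximum is 72/7 at (0, 12/7).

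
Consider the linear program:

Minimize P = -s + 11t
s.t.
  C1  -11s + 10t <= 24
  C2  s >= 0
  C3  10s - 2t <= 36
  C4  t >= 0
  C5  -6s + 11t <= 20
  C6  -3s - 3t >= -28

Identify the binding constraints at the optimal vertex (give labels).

Vertices and P = -s + 11t:
  (0, 0) → P = 0
  (0, 20/11) → P = 20
  (18/5, 0) → P = -18/5
  (218/49, 208/49) → P = 2070/49

The minimum is at (18/5, 0). Substituting into each constraint, equality holds for C3 and C4; the remaining constraints have slack.

C3 and C4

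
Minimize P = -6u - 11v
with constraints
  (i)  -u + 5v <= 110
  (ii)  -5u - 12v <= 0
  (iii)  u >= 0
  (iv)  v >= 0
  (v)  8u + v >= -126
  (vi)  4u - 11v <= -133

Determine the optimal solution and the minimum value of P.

u = 545/9, v = 307/9, minimum P = -6647/9

Corner points and P = -6u - 11v:
  (0, 22) → P = -242
  (545/9, 307/9) → P = -6647/9
  (0, 133/11) → P = -133

The optimum lies where -u + 5v = 110 and 4u - 11v = -133.
Solving simultaneously gives u = 545/9, v = 307/9.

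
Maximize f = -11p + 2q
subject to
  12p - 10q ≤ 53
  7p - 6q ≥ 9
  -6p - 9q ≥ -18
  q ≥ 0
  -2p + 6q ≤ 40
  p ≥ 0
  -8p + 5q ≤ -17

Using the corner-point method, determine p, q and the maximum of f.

p = 17/8, q = 0, maximum f = -187/8

Extreme points and f = -11p + 2q:
  (3, 0) → f = -33
  (81/34, 7/17) → f = -863/34
  (17/8, 0) → f = -187/8

At the optimal vertex, q = 0 and -8p + 5q = -17.
Solving simultaneously gives p = 17/8, q = 0.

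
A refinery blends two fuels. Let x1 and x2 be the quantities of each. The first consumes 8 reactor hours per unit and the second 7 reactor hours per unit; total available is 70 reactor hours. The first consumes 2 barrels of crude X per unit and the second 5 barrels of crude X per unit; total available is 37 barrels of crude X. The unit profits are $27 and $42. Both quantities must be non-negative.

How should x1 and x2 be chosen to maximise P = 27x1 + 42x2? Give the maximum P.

x1 = 7/2, x2 = 6, maximum P = 693/2

Extreme points and P = 27x1 + 42x2:
  (0, 0) → P = 0
  (0, 37/5) → P = 1554/5
  (35/4, 0) → P = 945/4
  (7/2, 6) → P = 693/2

The optimum lies where 8x1 + 7x2 = 70 and 2x1 + 5x2 = 37.
Solving simultaneously gives x1 = 7/2, x2 = 6.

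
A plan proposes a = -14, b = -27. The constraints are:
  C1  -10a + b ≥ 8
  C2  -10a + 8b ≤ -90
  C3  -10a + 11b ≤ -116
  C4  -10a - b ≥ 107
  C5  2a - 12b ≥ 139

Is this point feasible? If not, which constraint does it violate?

Constraint C2: -10a + 8b = -76, which is not ≤ -90. All other constraints are satisfied.

not feasible — violates C2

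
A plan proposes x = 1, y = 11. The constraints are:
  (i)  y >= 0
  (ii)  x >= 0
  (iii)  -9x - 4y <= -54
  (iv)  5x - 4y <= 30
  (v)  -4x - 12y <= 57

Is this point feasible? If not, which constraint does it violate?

not feasible — violates (iii)

Constraint (iii): -9x - 4y = -53, which is not ≤ -54. All other constraints are satisfied.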